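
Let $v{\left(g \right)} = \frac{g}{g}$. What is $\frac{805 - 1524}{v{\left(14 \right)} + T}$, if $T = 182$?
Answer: $- \frac{719}{183} \approx -3.929$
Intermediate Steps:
$v{\left(g \right)} = 1$
$\frac{805 - 1524}{v{\left(14 \right)} + T} = \frac{805 - 1524}{1 + 182} = - \frac{719}{183}$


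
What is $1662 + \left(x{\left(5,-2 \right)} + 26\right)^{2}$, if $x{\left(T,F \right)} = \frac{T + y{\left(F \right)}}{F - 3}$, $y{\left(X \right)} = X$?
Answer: $\frac{57679}{25} \approx 2307.2$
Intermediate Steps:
$x{\left(T,F \right)} = \frac{F + T}{-3 + F}$ ($x{\left(T,F \right)} = \frac{T + F}{F - 3} = \frac{F + T}{-3 + F}$)
$1662 + \left(x{\left(5,-2 \right)} + 26\right)^{2} = 1662 + \left(\frac{-2 + 5}{-3 - 2} + 26\right)^{2} = 1662 + \left(\frac{1}{-5} \cdot 3 + 26\right)^{2} = 1662 + \left(\left(- \frac{1}{5}\right) 3 + 26\right)^{2} = 1662 + \left(- \frac{3}{5} + 26\right)^{2} = 1662 + \left(\frac{127}{5}\right)^{2} = 1662 + \frac{16129}{25} = \frac{57679}{25}$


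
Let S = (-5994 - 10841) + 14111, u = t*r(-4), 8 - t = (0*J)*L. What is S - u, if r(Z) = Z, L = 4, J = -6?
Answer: -2692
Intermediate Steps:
t = 8 (t = 8 - 0*(-6)*4 = 8 - 0*4 = 8 - 1*0 = 8 + 0 = 8)
u = -32 (u = 8*(-4) = -32)
S = -2724 (S = -16835 + 14111 = -2724)
S - u = -2724 - 1*(-32) = -2724 + 32 = -2692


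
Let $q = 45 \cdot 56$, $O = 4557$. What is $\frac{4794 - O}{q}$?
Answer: $\frac{79}{840} \approx 0.094048$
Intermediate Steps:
$q = 2520$
$\frac{4794 - O}{q} = \frac{4794 - 4557}{2520} = \left(4794 - 4557\right) \frac{1}{2520} = 237 \cdot \frac{1}{2520} = \frac{79}{840}$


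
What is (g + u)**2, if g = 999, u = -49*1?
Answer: 902500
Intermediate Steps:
u = -49
(g + u)**2 = (999 - 49)**2 = 950**2 = 902500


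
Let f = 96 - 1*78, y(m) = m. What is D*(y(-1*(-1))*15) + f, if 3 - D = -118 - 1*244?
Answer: 5493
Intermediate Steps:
f = 18 (f = 96 - 78 = 18)
D = 365 (D = 3 - (-118 - 1*244) = 3 - (-118 - 244) = 3 - 1*(-362) = 3 + 362 = 365)
D*(y(-1*(-1))*15) + f = 365*(-1*(-1)*15) + 18 = 365*(1*15) + 18 = 365*15 + 18 = 5475 + 18 = 5493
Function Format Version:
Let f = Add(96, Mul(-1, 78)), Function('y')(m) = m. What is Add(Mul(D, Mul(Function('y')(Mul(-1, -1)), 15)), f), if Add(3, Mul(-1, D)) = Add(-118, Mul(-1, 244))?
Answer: 5493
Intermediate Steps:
f = 18 (f = Add(96, -78) = 18)
D = 365 (D = Add(3, Mul(-1, Add(-118, Mul(-1, 244)))) = Add(3, Mul(-1, Add(-118, -244))) = Add(3, Mul(-1, -362)) = Add(3, 362) = 365)
Add(Mul(D, Mul(Function('y')(Mul(-1, -1)), 15)), f) = Add(Mul(365, Mul(Mul(-1, -1), 15)), 18) = Add(Mul(365, Mul(1, 15)), 18) = Add(Mul(365, 15), 18) = Add(5475, 18) = 5493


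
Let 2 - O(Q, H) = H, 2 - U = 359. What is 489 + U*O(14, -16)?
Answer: -5937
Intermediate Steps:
U = -357 (U = 2 - 1*359 = 2 - 359 = -357)
O(Q, H) = 2 - H
489 + U*O(14, -16) = 489 - 357*(2 - 1*(-16)) = 489 - 357*(2 + 16) = 489 - 357*18 = 489 - 6426 = -5937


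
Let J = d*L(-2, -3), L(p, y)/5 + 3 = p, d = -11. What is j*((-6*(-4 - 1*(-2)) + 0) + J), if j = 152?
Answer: 43624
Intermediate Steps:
L(p, y) = -15 + 5*p
J = 275 (J = -11*(-15 + 5*(-2)) = -11*(-15 - 10) = -11*(-25) = 275)
j*((-6*(-4 - 1*(-2)) + 0) + J) = 152*((-6*(-4 - 1*(-2)) + 0) + 275) = 152*((-6*(-4 + 2) + 0) + 275) = 152*((-6*(-2) + 0) + 275) = 152*((12 + 0) + 275) = 152*(12 + 275) = 152*287 = 43624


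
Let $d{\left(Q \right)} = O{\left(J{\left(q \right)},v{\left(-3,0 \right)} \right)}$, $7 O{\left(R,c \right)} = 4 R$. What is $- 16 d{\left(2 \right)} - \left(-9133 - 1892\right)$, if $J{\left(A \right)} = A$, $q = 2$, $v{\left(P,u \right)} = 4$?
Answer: $\frac{77047}{7} \approx 11007.0$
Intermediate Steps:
$O{\left(R,c \right)} = \frac{4 R}{7}$
$d{\left(Q \right)} = \frac{8}{7}$ ($d{\left(Q \right)} = \frac{4}{7} \cdot 2 = \frac{8}{7}$)
$- 16 d{\left(2 \right)} - \left(-9133 - 1892\right) = \left(-16\right) \frac{8}{7} - \left(-9133 - 1892\right) = - \frac{128}{7} - -11025 = - \frac{128}{7} + 11025 = \frac{77047}{7}$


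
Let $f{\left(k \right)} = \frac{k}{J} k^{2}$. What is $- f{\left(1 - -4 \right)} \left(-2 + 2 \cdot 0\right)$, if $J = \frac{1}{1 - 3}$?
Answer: $-500$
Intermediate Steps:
$J = - \frac{1}{2}$ ($J = \frac{1}{-2} = - \frac{1}{2} \approx -0.5$)
$f{\left(k \right)} = - 2 k^{3}$ ($f{\left(k \right)} = \frac{k}{- \frac{1}{2}} k^{2} = k \left(-2\right) k^{2} = - 2 k k^{2} = - 2 k^{3}$)
$- f{\left(1 - -4 \right)} \left(-2 + 2 \cdot 0\right) = - \left(-2\right) \left(1 - -4\right)^{3} \left(-2 + 2 \cdot 0\right) = - \left(-2\right) \left(1 + 4\right)^{3} \left(-2 + 0\right) = - \left(-2\right) 5^{3} \left(-2\right) = - \left(-2\right) 125 \left(-2\right) = \left(-1\right) \left(-250\right) \left(-2\right) = 250 \left(-2\right) = -500$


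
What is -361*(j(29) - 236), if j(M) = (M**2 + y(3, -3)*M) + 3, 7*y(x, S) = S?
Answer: -1505009/7 ≈ -2.1500e+5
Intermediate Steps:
y(x, S) = S/7
j(M) = 3 + M**2 - 3*M/7 (j(M) = (M**2 + ((1/7)*(-3))*M) + 3 = (M**2 - 3*M/7) + 3 = 3 + M**2 - 3*M/7)
-361*(j(29) - 236) = -361*((3 + 29**2 - 3/7*29) - 236) = -361*((3 + 841 - 87/7) - 236) = -361*(5821/7 - 236) = -361*4169/7 = -1505009/7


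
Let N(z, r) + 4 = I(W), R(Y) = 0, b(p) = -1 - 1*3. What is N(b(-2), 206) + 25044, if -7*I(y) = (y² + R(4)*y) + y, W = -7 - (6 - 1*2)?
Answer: 175170/7 ≈ 25024.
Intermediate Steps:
b(p) = -4 (b(p) = -1 - 3 = -4)
W = -11 (W = -7 - (6 - 2) = -7 - 1*4 = -7 - 4 = -11)
I(y) = -y/7 - y²/7 (I(y) = -((y² + 0*y) + y)/7 = -((y² + 0) + y)/7 = -(y² + y)/7 = -(y + y²)/7 = -y/7 - y²/7)
N(z, r) = -138/7 (N(z, r) = -4 - ⅐*(-11)*(1 - 11) = -4 - ⅐*(-11)*(-10) = -4 - 110/7 = -138/7)
N(b(-2), 206) + 25044 = -138/7 + 25044 = 175170/7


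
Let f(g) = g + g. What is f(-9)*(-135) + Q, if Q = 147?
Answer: 2577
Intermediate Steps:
f(g) = 2*g
f(-9)*(-135) + Q = (2*(-9))*(-135) + 147 = -18*(-135) + 147 = 2430 + 147 = 2577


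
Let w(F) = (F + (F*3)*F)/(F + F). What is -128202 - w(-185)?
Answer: -127925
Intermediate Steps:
w(F) = (F + 3*F**2)/(2*F) (w(F) = (F + (3*F)*F)/((2*F)) = (F + 3*F**2)*(1/(2*F)) = (F + 3*F**2)/(2*F))
-128202 - w(-185) = -128202 - (1/2 + (3/2)*(-185)) = -128202 - (1/2 - 555/2) = -128202 - 1*(-277) = -128202 + 277 = -127925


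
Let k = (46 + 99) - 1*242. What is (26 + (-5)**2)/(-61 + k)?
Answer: -51/158 ≈ -0.32278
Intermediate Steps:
k = -97 (k = 145 - 242 = -97)
(26 + (-5)**2)/(-61 + k) = (26 + (-5)**2)/(-61 - 97) = (26 + 25)/(-158) = 51*(-1/158) = -51/158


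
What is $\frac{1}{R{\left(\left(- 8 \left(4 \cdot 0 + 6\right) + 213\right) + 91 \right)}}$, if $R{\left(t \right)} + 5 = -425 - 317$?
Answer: $- \frac{1}{747} \approx -0.0013387$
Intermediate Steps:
$R{\left(t \right)} = -747$ ($R{\left(t \right)} = -5 - 742 = -747$)
$\frac{1}{R{\left(\left(- 8 \left(4 \cdot 0 + 6\right) + 213\right) + 91 \right)}} = \frac{1}{-747} = - \frac{1}{747}$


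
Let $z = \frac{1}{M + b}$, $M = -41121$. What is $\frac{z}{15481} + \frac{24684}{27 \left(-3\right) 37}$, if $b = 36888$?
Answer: $- \frac{179729889881}{21821847309} \approx -8.2362$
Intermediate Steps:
$z = - \frac{1}{4233}$ ($z = \frac{1}{-41121 + 36888} = \frac{1}{-4233} = - \frac{1}{4233} \approx -0.00023624$)
$\frac{z}{15481} + \frac{24684}{27 \left(-3\right) 37} = - \frac{1}{4233 \cdot 15481} + \frac{24684}{27 \left(-3\right) 37} = \left(- \frac{1}{4233}\right) \frac{1}{15481} + \frac{24684}{\left(-81\right) 37} = - \frac{1}{65531073} + \frac{24684}{-2997} = - \frac{1}{65531073} + 24684 \left(- \frac{1}{2997}\right) = - \frac{1}{65531073} - \frac{8228}{999} = - \frac{179729889881}{21821847309}$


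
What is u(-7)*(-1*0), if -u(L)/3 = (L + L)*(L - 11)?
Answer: 0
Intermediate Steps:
u(L) = -6*L*(-11 + L) (u(L) = -3*(L + L)*(L - 11) = -3*2*L*(-11 + L) = -6*L*(-11 + L))
u(-7)*(-1*0) = (6*(-7)*(11 - 1*(-7)))*(-1*0) = (6*(-7)*(11 + 7))*0 = (6*(-7)*18)*0 = -756*0 = 0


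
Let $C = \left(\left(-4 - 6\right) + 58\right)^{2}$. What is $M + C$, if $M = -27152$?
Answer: $-24848$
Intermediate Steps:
$C = 2304$ ($C = \left(-10 + 58\right)^{2} = 48^{2} = 2304$)
$M + C = -27152 + 2304 = -24848$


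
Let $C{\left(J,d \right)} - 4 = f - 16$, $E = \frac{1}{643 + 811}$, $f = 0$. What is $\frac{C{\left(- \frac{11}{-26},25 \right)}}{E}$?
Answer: $-17448$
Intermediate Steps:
$E = \frac{1}{1454} \approx 0.00068776$
$C{\left(J,d \right)} = -12$ ($C{\left(J,d \right)} = 4 + \left(0 - 16\right) = 4 - 16 = -12$)
$\frac{C{\left(- \frac{11}{-26},25 \right)}}{E} = - 12 \frac{1}{\frac{1}{1454}} = \left(-12\right) 1454 = -17448$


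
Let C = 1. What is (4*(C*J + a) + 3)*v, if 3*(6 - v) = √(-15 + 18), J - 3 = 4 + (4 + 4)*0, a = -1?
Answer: 162 - 9*√3 ≈ 146.41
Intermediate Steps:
J = 7 (J = 3 + (4 + (4 + 4)*0) = 3 + (4 + 8*0) = 3 + (4 + 0) = 3 + 4 = 7)
v = 6 - √3/3 (v = 6 - √(-15 + 18)/3 = 6 - √3/3 ≈ 5.4227)
(4*(C*J + a) + 3)*v = (4*(1*7 - 1) + 3)*(6 - √3/3) = (4*(7 - 1) + 3)*(6 - √3/3) = (4*6 + 3)*(6 - √3/3) = (24 + 3)*(6 - √3/3) = 27*(6 - √3/3) = 162 - 9*√3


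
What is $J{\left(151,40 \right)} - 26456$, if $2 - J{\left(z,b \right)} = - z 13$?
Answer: $-24491$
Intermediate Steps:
$J{\left(z,b \right)} = 2 + 13 z$ ($J{\left(z,b \right)} = 2 - - z 13 = 2 - - 13 z = 2 + 13 z$)
$J{\left(151,40 \right)} - 26456 = \left(2 + 13 \cdot 151\right) - 26456 = \left(2 + 1963\right) - 26456 = 1965 - 26456 = -24491$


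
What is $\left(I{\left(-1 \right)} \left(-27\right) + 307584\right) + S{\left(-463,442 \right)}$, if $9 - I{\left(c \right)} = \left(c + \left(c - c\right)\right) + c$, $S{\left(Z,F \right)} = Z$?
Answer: $306824$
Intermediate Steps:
$I{\left(c \right)} = 9 - 2 c$ ($I{\left(c \right)} = 9 - \left(\left(c + \left(c - c\right)\right) + c\right) = 9 - \left(\left(c + 0\right) + c\right) = 9 - \left(c + c\right) = 9 - 2 c$)
$\left(I{\left(-1 \right)} \left(-27\right) + 307584\right) + S{\left(-463,442 \right)} = \left(\left(9 - -2\right) \left(-27\right) + 307584\right) - 463 = \left(\left(9 + 2\right) \left(-27\right) + 307584\right) - 463 = \left(11 \left(-27\right) + 307584\right) - 463 = \left(-297 + 307584\right) - 463 = 307287 - 463 = 306824$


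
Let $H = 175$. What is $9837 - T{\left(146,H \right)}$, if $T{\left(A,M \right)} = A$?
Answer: $9691$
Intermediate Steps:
$9837 - T{\left(146,H \right)} = 9837 - 146 = 9691$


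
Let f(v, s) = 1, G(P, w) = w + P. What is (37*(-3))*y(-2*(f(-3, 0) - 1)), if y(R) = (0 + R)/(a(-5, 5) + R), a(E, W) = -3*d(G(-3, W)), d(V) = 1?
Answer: 0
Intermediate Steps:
G(P, w) = P + w
a(E, W) = -3 (a(E, W) = -3*1 = -3)
y(R) = R/(-3 + R) (y(R) = (0 + R)/(-3 + R) = R/(-3 + R))
(37*(-3))*y(-2*(f(-3, 0) - 1)) = (37*(-3))*((-2*(1 - 1))/(-3 - 2*(1 - 1))) = -111*(-2*0)/(-3 - 2*0) = -0/(-3 + 0) = -0/(-3) = -0*(-1)/3 = -111*0 = 0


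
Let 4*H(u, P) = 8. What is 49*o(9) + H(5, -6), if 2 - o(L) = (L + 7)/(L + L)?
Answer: 508/9 ≈ 56.444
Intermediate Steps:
H(u, P) = 2 (H(u, P) = (¼)*8 = 2)
o(L) = 2 - (7 + L)/(2*L) (o(L) = 2 - (L + 7)/(L + L) = 2 - (7 + L)/(2*L))
49*o(9) + H(5, -6) = 49*((½)*(-7 + 3*9)/9) + 2 = 49*((½)*(⅑)*(-7 + 27)) + 2 = 49*((½)*(⅑)*20) + 2 = 49*(10/9) + 2 = 490/9 + 2 = 508/9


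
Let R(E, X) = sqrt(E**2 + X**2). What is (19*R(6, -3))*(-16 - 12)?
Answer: -1596*sqrt(5) ≈ -3568.8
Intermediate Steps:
(19*R(6, -3))*(-16 - 12) = (19*sqrt(6**2 + (-3)**2))*(-16 - 12) = (19*sqrt(36 + 9))*(-28) = (19*sqrt(45))*(-28) = (19*(3*sqrt(5)))*(-28) = (57*sqrt(5))*(-28) = -1596*sqrt(5)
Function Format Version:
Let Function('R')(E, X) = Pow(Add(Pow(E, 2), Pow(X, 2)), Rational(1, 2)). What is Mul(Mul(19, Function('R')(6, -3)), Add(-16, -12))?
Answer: Mul(-1596, Pow(5, Rational(1, 2))) ≈ -3568.8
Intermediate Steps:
Mul(Mul(19, Function('R')(6, -3)), Add(-16, -12)) = Mul(Mul(19, Pow(Add(Pow(6, 2), Pow(-3, 2)), Rational(1, 2))), Add(-16, -12)) = Mul(Mul(19, Pow(Add(36, 9), Rational(1, 2))), -28) = Mul(Mul(19, Pow(45, Rational(1, 2))), -28) = Mul(Mul(19, Mul(3, Pow(5, Rational(1, 2)))), -28) = Mul(Mul(57, Pow(5, Rational(1, 2))), -28) = Mul(-1596, Pow(5, Rational(1, 2)))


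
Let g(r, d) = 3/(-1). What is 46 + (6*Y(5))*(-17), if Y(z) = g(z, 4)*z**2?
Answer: 7696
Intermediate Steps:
g(r, d) = -3 (g(r, d) = 3*(-1) = -3)
Y(z) = -3*z**2
46 + (6*Y(5))*(-17) = 46 + (6*(-3*5**2))*(-17) = 46 + (6*(-3*25))*(-17) = 46 + (6*(-75))*(-17) = 46 - 450*(-17) = 46 + 7650 = 7696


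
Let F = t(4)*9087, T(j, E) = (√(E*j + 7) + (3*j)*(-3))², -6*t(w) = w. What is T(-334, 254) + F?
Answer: 8945149 + 6012*I*√84829 ≈ 8.9452e+6 + 1.751e+6*I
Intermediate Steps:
t(w) = -w/6
T(j, E) = (√(7 + E*j) - 9*j)²
F = -6058 (F = -⅙*4*9087 = -⅔*9087 = -6058)
T(-334, 254) + F = (-√(7 + 254*(-334)) + 9*(-334))² - 6058 = (-√(7 - 84836) - 3006)² - 6058 = (-√(-84829) - 3006)² - 6058 = (-I*√84829 - 3006)² - 6058 = (-3006 - I*√84829)² - 6058 = -6058 + (-3006 - I*√84829)²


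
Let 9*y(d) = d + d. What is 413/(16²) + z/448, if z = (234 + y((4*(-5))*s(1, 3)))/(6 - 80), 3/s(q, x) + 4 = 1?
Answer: 25903/16128 ≈ 1.6061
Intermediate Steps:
s(q, x) = -1 (s(q, x) = 3/(-4 + 1) = 3/(-3) = 3*(-⅓) = -1)
y(d) = 2*d/9 (y(d) = (d + d)/9 = (2*d)/9 = 2*d/9)
z = -29/9 (z = (234 + 2*((4*(-5))*(-1))/9)/(6 - 80) = (234 + 2*(-20*(-1))/9)/(-74) = (234 + (2/9)*20)*(-1/74) = (234 + 40/9)*(-1/74) = (2146/9)*(-1/74) = -29/9 ≈ -3.2222)
413/(16²) + z/448 = 413/(16²) - 29/9/448 = 413/256 - 29/9*1/448 = 413*(1/256) - 29/4032 = 413/256 - 29/4032 = 25903/16128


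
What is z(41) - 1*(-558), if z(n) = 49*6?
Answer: 852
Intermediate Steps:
z(n) = 294
z(41) - 1*(-558) = 294 - 1*(-558) = 294 + 558 = 852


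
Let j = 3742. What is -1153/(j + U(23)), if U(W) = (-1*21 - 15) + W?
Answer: -1153/3729 ≈ -0.30920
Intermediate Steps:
U(W) = -36 + W (U(W) = (-21 - 15) + W = -36 + W)
-1153/(j + U(23)) = -1153/(3742 + (-36 + 23)) = -1153/(3742 - 13) = -1153/3729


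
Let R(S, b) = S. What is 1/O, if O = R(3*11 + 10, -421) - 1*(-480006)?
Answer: 1/480049 ≈ 2.0831e-6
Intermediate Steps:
O = 480049 (O = (3*11 + 10) - 1*(-480006) = (33 + 10) + 480006 = 43 + 480006 = 480049)
1/O = 1/480049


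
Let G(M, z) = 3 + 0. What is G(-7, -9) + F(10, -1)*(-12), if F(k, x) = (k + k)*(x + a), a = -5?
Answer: 1443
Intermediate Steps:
G(M, z) = 3
F(k, x) = 2*k*(-5 + x) (F(k, x) = (k + k)*(x - 5) = (2*k)*(-5 + x) = 2*k*(-5 + x))
G(-7, -9) + F(10, -1)*(-12) = 3 + (2*10*(-5 - 1))*(-12) = 3 + (2*10*(-6))*(-12) = 3 - 120*(-12) = 3 + 1440 = 1443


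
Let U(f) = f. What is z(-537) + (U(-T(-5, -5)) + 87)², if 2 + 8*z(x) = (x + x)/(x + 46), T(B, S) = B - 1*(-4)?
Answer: 7604631/982 ≈ 7744.0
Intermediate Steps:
T(B, S) = 4 + B (T(B, S) = B + 4 = 4 + B)
z(x) = -¼ + x/(4*(46 + x)) (z(x) = -¼ + ((x + x)/(x + 46))/8 = -¼ + ((2*x)/(46 + x))/8 = -¼ + (2*x/(46 + x))/8 = -¼ + x/(4*(46 + x)))
z(-537) + (U(-T(-5, -5)) + 87)² = -23/(92 + 2*(-537)) + (-(4 - 5) + 87)² = -23/(92 - 1074) + (-1*(-1) + 87)² = -23/(-982) + (1 + 87)² = -23*(-1/982) + 88² = 23/982 + 7744 = 7604631/982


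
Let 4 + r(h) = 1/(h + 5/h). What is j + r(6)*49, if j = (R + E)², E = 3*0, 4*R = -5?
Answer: -122847/656 ≈ -187.27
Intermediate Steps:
R = -5/4 (R = (¼)*(-5) = -5/4 ≈ -1.2500)
r(h) = -4 + 1/(h + 5/h)
E = 0
j = 25/16 (j = (-5/4 + 0)² = (-5/4)² = 25/16 ≈ 1.5625)
j + r(6)*49 = 25/16 + ((-20 + 6 - 4*6²)/(5 + 6²))*49 = 25/16 + ((-20 + 6 - 4*36)/(5 + 36))*49 = 25/16 + ((-20 + 6 - 144)/41)*49 = 25/16 + ((1/41)*(-158))*49 = 25/16 - 158/41*49 = 25/16 - 7742/41 = -122847/656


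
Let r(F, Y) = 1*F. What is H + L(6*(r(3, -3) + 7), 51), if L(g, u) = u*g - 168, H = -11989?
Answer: -9097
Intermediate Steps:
r(F, Y) = F
L(g, u) = -168 + g*u (L(g, u) = g*u - 168 = -168 + g*u)
H + L(6*(r(3, -3) + 7), 51) = -11989 + (-168 + (6*(3 + 7))*51) = -11989 + (-168 + (6*10)*51) = -11989 + (-168 + 60*51) = -11989 + (-168 + 3060) = -11989 + 2892 = -9097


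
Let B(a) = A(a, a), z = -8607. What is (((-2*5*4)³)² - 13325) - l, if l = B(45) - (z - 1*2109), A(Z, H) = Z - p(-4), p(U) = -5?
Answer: 4095975909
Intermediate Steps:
A(Z, H) = 5 + Z (A(Z, H) = Z - 1*(-5) = Z + 5 = 5 + Z)
B(a) = 5 + a
l = 10766 (l = (5 + 45) - (-8607 - 1*2109) = 50 - (-8607 - 2109) = 50 - 1*(-10716) = 50 + 10716 = 10766)
(((-2*5*4)³)² - 13325) - l = (((-2*5*4)³)² - 13325) - 1*10766 = (((-10*4)³)² - 13325) - 10766 = (((-40)³)² - 13325) - 10766 = ((-64000)² - 13325) - 10766 = (4096000000 - 13325) - 10766 = 4095986675 - 10766 = 4095975909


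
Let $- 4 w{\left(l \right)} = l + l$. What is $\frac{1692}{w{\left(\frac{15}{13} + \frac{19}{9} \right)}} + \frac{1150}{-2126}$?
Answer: $- \frac{210545557}{203033} \approx -1037.0$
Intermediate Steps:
$w{\left(l \right)} = - \frac{l}{2}$ ($w{\left(l \right)} = - \frac{l + l}{4} = - \frac{2 l}{4} = - \frac{l}{2}$)
$\frac{1692}{w{\left(\frac{15}{13} + \frac{19}{9} \right)}} + \frac{1150}{-2126} = \frac{1692}{\left(- \frac{1}{2}\right) \left(\frac{15}{13} + \frac{19}{9}\right)} + \frac{1150}{-2126} = \frac{1692}{\left(- \frac{1}{2}\right) \left(15 \cdot \frac{1}{13} + 19 \cdot \frac{1}{9}\right)} + 1150 \left(- \frac{1}{2126}\right) = \frac{1692}{\left(- \frac{1}{2}\right) \left(\frac{15}{13} + \frac{19}{9}\right)} - \frac{575}{1063} = \frac{1692}{\left(- \frac{1}{2}\right) \frac{382}{117}} - \frac{575}{1063} = \frac{1692}{- \frac{191}{117}} - \frac{575}{1063} = 1692 \left(- \frac{117}{191}\right) - \frac{575}{1063} = - \frac{197964}{191} - \frac{575}{1063} = - \frac{210545557}{203033}$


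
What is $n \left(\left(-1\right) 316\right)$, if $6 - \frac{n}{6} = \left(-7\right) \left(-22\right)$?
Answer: $280608$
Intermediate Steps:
$n = -888$ ($n = 36 - 6 \left(\left(-7\right) \left(-22\right)\right) = 36 - 924 = -888$)
$n \left(\left(-1\right) 316\right) = - 888 \left(\left(-1\right) 316\right) = \left(-888\right) \left(-316\right) = 280608$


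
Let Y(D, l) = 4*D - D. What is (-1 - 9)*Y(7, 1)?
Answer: -210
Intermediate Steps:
Y(D, l) = 3*D
(-1 - 9)*Y(7, 1) = (-1 - 9)*(3*7) = -10*21 = -210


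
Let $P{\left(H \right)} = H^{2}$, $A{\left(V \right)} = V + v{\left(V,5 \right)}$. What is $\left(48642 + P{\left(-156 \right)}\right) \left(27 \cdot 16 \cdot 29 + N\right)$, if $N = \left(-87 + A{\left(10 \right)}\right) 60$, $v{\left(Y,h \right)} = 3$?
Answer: $590246064$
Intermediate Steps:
$A{\left(V \right)} = 3 + V$ ($A{\left(V \right)} = V + 3 = 3 + V$)
$N = -4440$ ($N = \left(-87 + \left(3 + 10\right)\right) 60 = \left(-87 + 13\right) 60 = \left(-74\right) 60 = -4440$)
$\left(48642 + P{\left(-156 \right)}\right) \left(27 \cdot 16 \cdot 29 + N\right) = \left(48642 + \left(-156\right)^{2}\right) \left(27 \cdot 16 \cdot 29 - 4440\right) = \left(48642 + 24336\right) \left(432 \cdot 29 - 4440\right) = 72978 \left(12528 - 4440\right) = 72978 \cdot 8088 = 590246064$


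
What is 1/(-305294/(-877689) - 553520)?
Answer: -877689/485818109986 ≈ -1.8066e-6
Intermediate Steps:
1/(-305294/(-877689) - 553520) = 1/(-305294*(-1/877689) - 553520) = 1/(305294/877689 - 553520) = 1/(-485818109986/877689) = -877689/485818109986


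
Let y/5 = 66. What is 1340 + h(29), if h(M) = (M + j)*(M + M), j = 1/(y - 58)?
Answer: 411021/136 ≈ 3022.2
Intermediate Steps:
y = 330 (y = 5*66 = 330)
j = 1/272 (j = 1/(330 - 58) = 1/272 ≈ 0.0036765)
h(M) = 2*M*(1/272 + M) (h(M) = (M + 1/272)*(M + M) = (1/272 + M)*(2*M) = 2*M*(1/272 + M))
1340 + h(29) = 1340 + (1/136)*29*(1 + 272*29) = 1340 + (1/136)*29*(1 + 7888) = 1340 + (1/136)*29*7889 = 1340 + 228781/136 = 411021/136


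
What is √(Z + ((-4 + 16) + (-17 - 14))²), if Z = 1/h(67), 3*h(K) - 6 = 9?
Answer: √9030/5 ≈ 19.005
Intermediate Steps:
h(K) = 5 (h(K) = 2 + (⅓)*9 = 2 + 3 = 5)
Z = ⅕ (Z = 1/5 = ⅕ ≈ 0.20000)
√(Z + ((-4 + 16) + (-17 - 14))²) = √(⅕ + ((-4 + 16) + (-17 - 14))²) = √(⅕ + (12 - 31)²) = √(⅕ + (-19)²) = √(⅕ + 361) = √(1806/5) = √9030/5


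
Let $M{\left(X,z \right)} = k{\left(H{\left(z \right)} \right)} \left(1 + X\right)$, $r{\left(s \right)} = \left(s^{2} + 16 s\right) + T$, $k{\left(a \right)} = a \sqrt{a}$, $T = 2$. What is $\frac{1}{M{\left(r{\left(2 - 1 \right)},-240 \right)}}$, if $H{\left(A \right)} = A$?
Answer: $\frac{i \sqrt{15}}{288000} \approx 1.3448 \cdot 10^{-5} i$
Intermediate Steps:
$k{\left(a \right)} = a^{\frac{3}{2}}$
$r{\left(s \right)} = 2 + s^{2} + 16 s$ ($r{\left(s \right)} = \left(s^{2} + 16 s\right) + 2 = 2 + s^{2} + 16 s$)
$M{\left(X,z \right)} = z^{\frac{3}{2}} \left(1 + X\right)$
$\frac{1}{M{\left(r{\left(2 - 1 \right)},-240 \right)}} = \frac{1}{\left(-240\right)^{\frac{3}{2}} \left(1 + \left(2 + \left(2 - 1\right)^{2} + 16 \left(2 - 1\right)\right)\right)} = \frac{1}{- 960 i \sqrt{15} \left(1 + \left(2 + \left(2 - 1\right)^{2} + 16 \left(2 - 1\right)\right)\right)} = \frac{1}{- 960 i \sqrt{15} \left(1 + \left(2 + 1^{2} + 16 \cdot 1\right)\right)} = \frac{1}{- 960 i \sqrt{15} \left(1 + \left(2 + 1 + 16\right)\right)} = \frac{1}{- 960 i \sqrt{15} \left(1 + 19\right)} = \frac{1}{- 960 i \sqrt{15} \cdot 20} = \frac{1}{\left(-19200\right) i \sqrt{15}} = \frac{i \sqrt{15}}{288000}$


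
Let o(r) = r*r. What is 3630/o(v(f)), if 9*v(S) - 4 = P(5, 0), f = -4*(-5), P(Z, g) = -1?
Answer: 32670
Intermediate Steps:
f = 20
v(S) = ⅓ (v(S) = 4/9 + (⅑)*(-1) = 4/9 - ⅑ = ⅓)
o(r) = r²
3630/o(v(f)) = 3630/((⅓)²) = 3630/(⅑) = 3630*9 = 32670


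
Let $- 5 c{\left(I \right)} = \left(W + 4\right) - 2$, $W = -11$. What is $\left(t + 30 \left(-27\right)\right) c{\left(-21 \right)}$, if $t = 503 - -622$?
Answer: $567$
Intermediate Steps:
$c{\left(I \right)} = \frac{9}{5}$ ($c{\left(I \right)} = - \frac{\left(-11 + 4\right) - 2}{5} = - \frac{-7 - 2}{5} = \left(- \frac{1}{5}\right) \left(-9\right) = \frac{9}{5}$)
$t = 1125$ ($t = 503 + 622 = 1125$)
$\left(t + 30 \left(-27\right)\right) c{\left(-21 \right)} = \left(1125 + 30 \left(-27\right)\right) \frac{9}{5} = \left(1125 - 810\right) \frac{9}{5} = 315 \cdot \frac{9}{5} = 567$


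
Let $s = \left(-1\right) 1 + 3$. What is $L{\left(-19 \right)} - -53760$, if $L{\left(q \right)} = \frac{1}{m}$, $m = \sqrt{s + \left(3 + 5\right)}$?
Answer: $53760 + \frac{\sqrt{10}}{10} \approx 53760.0$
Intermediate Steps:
$s = 2$ ($s = -1 + 3 = 2$)
$m = \sqrt{10}$ ($m = \sqrt{2 + \left(3 + 5\right)} = \sqrt{2 + 8} = \sqrt{10} \approx 3.1623$)
$L{\left(q \right)} = \frac{\sqrt{10}}{10}$ ($L{\left(q \right)} = \frac{1}{\sqrt{10}} = \frac{\sqrt{10}}{10}$)
$L{\left(-19 \right)} - -53760 = \frac{\sqrt{10}}{10} - -53760 = \frac{\sqrt{10}}{10} + 53760 = 53760 + \frac{\sqrt{10}}{10}$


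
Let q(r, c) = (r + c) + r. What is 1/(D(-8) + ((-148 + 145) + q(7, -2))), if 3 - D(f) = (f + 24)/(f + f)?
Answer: 1/13 ≈ 0.076923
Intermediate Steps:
q(r, c) = c + 2*r (q(r, c) = (c + r) + r = c + 2*r)
D(f) = 3 - (24 + f)/(2*f) (D(f) = 3 - (f + 24)/(f + f) = 3 - (24 + f)/(2*f))
1/(D(-8) + ((-148 + 145) + q(7, -2))) = 1/((5/2 - 12/(-8)) + ((-148 + 145) + (-2 + 2*7))) = 1/((5/2 - 12*(-⅛)) + (-3 + (-2 + 14))) = 1/((5/2 + 3/2) + (-3 + 12)) = 1/(4 + 9) = 1/13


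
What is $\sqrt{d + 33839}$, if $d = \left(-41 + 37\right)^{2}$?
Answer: $\sqrt{33855} \approx 184.0$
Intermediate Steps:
$d = 16$ ($d = \left(-4\right)^{2} = 16$)
$\sqrt{d + 33839} = \sqrt{16 + 33839} = \sqrt{33855}$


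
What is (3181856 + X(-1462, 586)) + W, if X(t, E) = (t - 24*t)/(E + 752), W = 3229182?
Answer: 4289001235/669 ≈ 6.4111e+6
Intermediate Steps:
X(t, E) = -23*t/(752 + E) (X(t, E) = (-23*t)/(752 + E) = -23*t/(752 + E))
(3181856 + X(-1462, 586)) + W = (3181856 - 23*(-1462)/(752 + 586)) + 3229182 = (3181856 - 23*(-1462)/1338) + 3229182 = (3181856 - 23*(-1462)*1/1338) + 3229182 = (3181856 + 16813/669) + 3229182 = 2128678477/669 + 3229182 = 4289001235/669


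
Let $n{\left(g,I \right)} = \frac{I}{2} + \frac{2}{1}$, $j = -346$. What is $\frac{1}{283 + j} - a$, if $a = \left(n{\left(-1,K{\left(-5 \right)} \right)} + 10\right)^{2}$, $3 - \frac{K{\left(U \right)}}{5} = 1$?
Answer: $- \frac{18208}{63} \approx -289.02$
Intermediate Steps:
$K{\left(U \right)} = 10$ ($K{\left(U \right)} = 15 - 5 = 10$)
$n{\left(g,I \right)} = 2 + \frac{I}{2}$ ($n{\left(g,I \right)} = I \frac{1}{2} + 2 \cdot 1 = \frac{I}{2} + 2 = 2 + \frac{I}{2}$)
$a = 289$ ($a = \left(\left(2 + \frac{1}{2} \cdot 10\right) + 10\right)^{2} = \left(\left(2 + 5\right) + 10\right)^{2} = \left(7 + 10\right)^{2} = 17^{2} = 289$)
$\frac{1}{283 + j} - a = \frac{1}{283 - 346} - 289 = \frac{1}{-63} - 289 = - \frac{1}{63} - 289 = - \frac{18208}{63}$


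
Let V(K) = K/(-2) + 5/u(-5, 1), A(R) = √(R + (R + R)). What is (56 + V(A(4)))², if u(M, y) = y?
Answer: (61 - √3)² ≈ 3512.7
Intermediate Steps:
A(R) = √3*√R (A(R) = √(R + 2*R) = √(3*R) = √3*√R)
V(K) = 5 - K/2 (V(K) = K/(-2) + 5/1 = K*(-½) + 5*1 = -K/2 + 5 = 5 - K/2)
(56 + V(A(4)))² = (56 + (5 - √3*√4/2))² = (56 + (5 - √3*2/2))² = (56 + (5 - √3))² = (61 - √3)²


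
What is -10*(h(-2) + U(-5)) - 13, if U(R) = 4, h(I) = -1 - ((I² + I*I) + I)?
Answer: 17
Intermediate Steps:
h(I) = -1 - I - 2*I² (h(I) = -1 - ((I² + I²) + I) = -1 - (2*I² + I) = -1 - (I + 2*I²) = -1 + (-I - 2*I²) = -1 - I - 2*I²)
-10*(h(-2) + U(-5)) - 13 = -10*((-1 - 1*(-2) - 2*(-2)²) + 4) - 13 = -10*((-1 + 2 - 2*4) + 4) - 13 = -10*((-1 + 2 - 8) + 4) - 13 = -10*(-7 + 4) - 13 = -10*(-3) - 13 = 30 - 13 = 17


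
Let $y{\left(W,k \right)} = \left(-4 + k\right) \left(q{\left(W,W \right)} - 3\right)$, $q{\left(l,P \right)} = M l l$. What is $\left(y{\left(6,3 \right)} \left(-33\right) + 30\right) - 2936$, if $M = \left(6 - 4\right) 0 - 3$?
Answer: $-6569$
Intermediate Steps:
$M = -3$ ($M = 2 \cdot 0 - 3 = 0 - 3 = -3$)
$q{\left(l,P \right)} = - 3 l^{2}$ ($q{\left(l,P \right)} = - 3 l l = - 3 l^{2}$)
$y{\left(W,k \right)} = \left(-4 + k\right) \left(-3 - 3 W^{2}\right)$ ($y{\left(W,k \right)} = \left(-4 + k\right) \left(- 3 W^{2} - 3\right) = \left(-4 + k\right) \left(-3 - 3 W^{2}\right)$)
$\left(y{\left(6,3 \right)} \left(-33\right) + 30\right) - 2936 = \left(\left(12 - 9 + 12 \cdot 6^{2} - 9 \cdot 6^{2}\right) \left(-33\right) + 30\right) - 2936 = \left(\left(12 - 9 + 12 \cdot 36 - 9 \cdot 36\right) \left(-33\right) + 30\right) - 2936 = \left(\left(12 - 9 + 432 - 324\right) \left(-33\right) + 30\right) - 2936 = \left(111 \left(-33\right) + 30\right) - 2936 = \left(-3663 + 30\right) - 2936 = -3633 - 2936 = -6569$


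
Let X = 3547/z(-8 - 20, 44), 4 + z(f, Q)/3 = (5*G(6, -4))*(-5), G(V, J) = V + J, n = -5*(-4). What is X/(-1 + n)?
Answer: -3547/3078 ≈ -1.1524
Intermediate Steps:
n = 20
G(V, J) = J + V
z(f, Q) = -162 (z(f, Q) = -12 + 3*((5*(-4 + 6))*(-5)) = -12 + 3*((5*2)*(-5)) = -12 + 3*(10*(-5)) = -12 + 3*(-50) = -12 - 150 = -162)
X = -3547/162 (X = 3547/(-162) = 3547*(-1/162) = -3547/162 ≈ -21.895)
X/(-1 + n) = -3547/162/(-1 + 20) = -3547/162/19 = (1/19)*(-3547/162) = -3547/3078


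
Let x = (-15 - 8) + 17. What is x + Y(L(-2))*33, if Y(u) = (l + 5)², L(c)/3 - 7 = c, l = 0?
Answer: 819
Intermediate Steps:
L(c) = 21 + 3*c
x = -6 (x = -23 + 17 = -6)
Y(u) = 25 (Y(u) = (0 + 5)² = 5² = 25)
x + Y(L(-2))*33 = -6 + 25*33 = -6 + 825 = 819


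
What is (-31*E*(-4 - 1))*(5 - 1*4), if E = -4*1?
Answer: -620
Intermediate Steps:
E = -4
(-31*E*(-4 - 1))*(5 - 1*4) = (-(-124)*(-4 - 1))*(5 - 1*4) = (-(-124)*(-5))*(5 - 4) = -31*20*1 = -620*1 = -620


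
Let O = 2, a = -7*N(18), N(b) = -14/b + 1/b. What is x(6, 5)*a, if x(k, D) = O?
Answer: 91/9 ≈ 10.111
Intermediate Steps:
N(b) = -13/b (N(b) = -14/b + 1/b = -13/b)
a = 91/18 (a = -(-91)/18 = -7*(-13/18) = 91/18 ≈ 5.0556)
x(k, D) = 2
x(6, 5)*a = 2*(91/18) = 91/9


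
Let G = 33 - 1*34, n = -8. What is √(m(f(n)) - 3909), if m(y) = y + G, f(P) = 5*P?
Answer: 5*I*√158 ≈ 62.849*I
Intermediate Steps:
G = -1 (G = 33 - 34 = -1)
m(y) = -1 + y (m(y) = y - 1 = -1 + y)
√(m(f(n)) - 3909) = √((-1 + 5*(-8)) - 3909) = √((-1 - 40) - 3909) = √(-41 - 3909) = √(-3950) = 5*I*√158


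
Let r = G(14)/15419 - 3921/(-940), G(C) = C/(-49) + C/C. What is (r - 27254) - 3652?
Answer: -3135207450127/101457020 ≈ -30902.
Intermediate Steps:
G(C) = 1 - C/49 (G(C) = C*(-1/49) + 1 = -C/49 + 1 = 1 - C/49)
r = 423209993/101457020 (r = (1 - 1/49*14)/15419 - 3921/(-940) = (1 - 2/7)*(1/15419) - 3921*(-1/940) = (5/7)*(1/15419) + 3921/940 = 5/107933 + 3921/940 = 423209993/101457020 ≈ 4.1713)
(r - 27254) - 3652 = (423209993/101457020 - 27254) - 3652 = -2764686413087/101457020 - 3652 = -3135207450127/101457020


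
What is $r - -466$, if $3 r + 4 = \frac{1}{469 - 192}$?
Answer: $\frac{128713}{277} \approx 464.67$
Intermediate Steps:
$r = - \frac{369}{277}$ ($r = - \frac{4}{3} + \frac{1}{3 \left(469 - 192\right)} = - \frac{4}{3} + \frac{1}{3 \cdot 277} = - \frac{4}{3} + \frac{1}{3} \cdot \frac{1}{277} = - \frac{4}{3} + \frac{1}{831} = - \frac{369}{277} \approx -1.3321$)
$r - -466 = - \frac{369}{277} - -466 = - \frac{369}{277} + 466 = \frac{128713}{277}$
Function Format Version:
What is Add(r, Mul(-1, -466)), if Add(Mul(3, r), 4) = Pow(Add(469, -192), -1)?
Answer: Rational(128713, 277) ≈ 464.67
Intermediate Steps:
r = Rational(-369, 277) (r = Add(Rational(-4, 3), Mul(Rational(1, 3), Pow(Add(469, -192), -1))) = Add(Rational(-4, 3), Mul(Rational(1, 3), Pow(277, -1))) = Add(Rational(-4, 3), Mul(Rational(1, 3), Rational(1, 277))) = Add(Rational(-4, 3), Rational(1, 831)) = Rational(-369, 277) ≈ -1.3321)
Add(r, Mul(-1, -466)) = Add(Rational(-369, 277), Mul(-1, -466)) = Add(Rational(-369, 277), 466) = Rational(128713, 277)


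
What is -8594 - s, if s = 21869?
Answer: -30463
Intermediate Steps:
-8594 - s = -8594 - 1*21869 = -8594 - 21869 = -30463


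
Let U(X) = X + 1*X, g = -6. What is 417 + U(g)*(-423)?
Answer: 5493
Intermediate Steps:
U(X) = 2*X (U(X) = X + X = 2*X)
417 + U(g)*(-423) = 417 + (2*(-6))*(-423) = 417 - 12*(-423) = 417 + 5076 = 5493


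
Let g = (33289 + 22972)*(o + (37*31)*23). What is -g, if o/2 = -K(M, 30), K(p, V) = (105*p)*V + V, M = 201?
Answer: 69762458519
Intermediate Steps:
K(p, V) = V + 105*V*p (K(p, V) = 105*V*p + V = V + 105*V*p)
o = -1266360 (o = 2*(-30*(1 + 105*201)) = 2*(-30*(1 + 21105)) = 2*(-30*21106) = 2*(-1*633180) = 2*(-633180) = -1266360)
g = -69762458519 (g = (33289 + 22972)*(-1266360 + (37*31)*23) = 56261*(-1266360 + 1147*23) = 56261*(-1266360 + 26381) = 56261*(-1239979) = -69762458519)
-g = -1*(-69762458519) = 69762458519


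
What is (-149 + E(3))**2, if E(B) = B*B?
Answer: 19600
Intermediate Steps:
E(B) = B**2
(-149 + E(3))**2 = (-149 + 3**2)**2 = (-149 + 9)**2 = (-140)**2 = 19600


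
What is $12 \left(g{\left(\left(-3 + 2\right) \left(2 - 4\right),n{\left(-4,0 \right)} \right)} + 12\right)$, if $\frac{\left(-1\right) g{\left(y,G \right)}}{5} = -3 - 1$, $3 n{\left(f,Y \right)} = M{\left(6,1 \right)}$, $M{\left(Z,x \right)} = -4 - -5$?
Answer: $384$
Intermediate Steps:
$M{\left(Z,x \right)} = 1$ ($M{\left(Z,x \right)} = -4 + 5 = 1$)
$n{\left(f,Y \right)} = \frac{1}{3}$ ($n{\left(f,Y \right)} = \frac{1}{3} \cdot 1 = \frac{1}{3}$)
$g{\left(y,G \right)} = 20$ ($g{\left(y,G \right)} = - 5 \left(-3 - 1\right) = \left(-5\right) \left(-4\right) = 20$)
$12 \left(g{\left(\left(-3 + 2\right) \left(2 - 4\right),n{\left(-4,0 \right)} \right)} + 12\right) = 12 \left(20 + 12\right) = 12 \cdot 32 = 384$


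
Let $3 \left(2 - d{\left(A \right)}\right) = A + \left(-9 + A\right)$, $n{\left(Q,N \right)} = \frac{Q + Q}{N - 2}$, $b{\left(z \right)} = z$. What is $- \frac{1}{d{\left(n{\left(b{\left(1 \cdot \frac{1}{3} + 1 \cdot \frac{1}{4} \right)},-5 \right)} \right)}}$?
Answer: $- \frac{9}{46} \approx -0.19565$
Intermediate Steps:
$n{\left(Q,N \right)} = \frac{2 Q}{-2 + N}$
$d{\left(A \right)} = 5 - \frac{2 A}{3}$ ($d{\left(A \right)} = 2 - \frac{A + \left(-9 + A\right)}{3} = 2 - \frac{-9 + 2 A}{3} = 2 - \left(-3 + \frac{2 A}{3}\right) = 5 - \frac{2 A}{3}$)
$- \frac{1}{d{\left(n{\left(b{\left(1 \cdot \frac{1}{3} + 1 \cdot \frac{1}{4} \right)},-5 \right)} \right)}} = - \frac{1}{5 - \frac{2 \frac{2 \left(1 \cdot \frac{1}{3} + 1 \cdot \frac{1}{4}\right)}{-2 - 5}}{3}} = - \frac{1}{5 - \frac{2 \frac{2 \left(1 \cdot \frac{1}{3} + 1 \cdot \frac{1}{4}\right)}{-7}}{3}} = - \frac{1}{5 - \frac{2 \cdot 2 \left(\frac{1}{3} + \frac{1}{4}\right) \left(- \frac{1}{7}\right)}{3}} = - \frac{1}{5 - \frac{2 \cdot 2 \cdot \frac{7}{12} \left(- \frac{1}{7}\right)}{3}} = - \frac{1}{5 - - \frac{1}{9}} = - \frac{1}{5 + \frac{1}{9}} = - \frac{1}{\frac{46}{9}} = \left(-1\right) \frac{9}{46} = - \frac{9}{46}$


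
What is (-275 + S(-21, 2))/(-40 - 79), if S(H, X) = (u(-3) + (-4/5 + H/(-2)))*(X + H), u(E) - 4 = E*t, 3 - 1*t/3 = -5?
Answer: -8327/1190 ≈ -6.9975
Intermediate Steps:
t = 24 (t = 9 - 3*(-5) = 9 + 15 = 24)
u(E) = 4 + 24*E (u(E) = 4 + E*24 = 4 + 24*E)
S(H, X) = (-344/5 - H/2)*(H + X) (S(H, X) = ((4 + 24*(-3)) + (-4/5 + H/(-2)))*(X + H) = ((4 - 72) + (-4*⅕ + H*(-½)))*(H + X) = (-68 + (-⅘ - H/2))*(H + X) = (-344/5 - H/2)*(H + X))
(-275 + S(-21, 2))/(-40 - 79) = (-275 + (-344/5*(-21) - 344/5*2 - ½*(-21)² - ½*(-21)*2))/(-40 - 79) = (-275 + (7224/5 - 688/5 - ½*441 + 21))/(-119) = (-275 + (7224/5 - 688/5 - 441/2 + 21))*(-1/119) = (-275 + 11077/10)*(-1/119) = (8327/10)*(-1/119) = -8327/1190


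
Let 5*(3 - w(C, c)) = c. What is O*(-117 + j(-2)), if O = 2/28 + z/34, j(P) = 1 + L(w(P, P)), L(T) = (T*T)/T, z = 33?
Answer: -69812/595 ≈ -117.33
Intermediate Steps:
w(C, c) = 3 - c/5
L(T) = T (L(T) = T²/T = T)
j(P) = 4 - P/5 (j(P) = 1 + (3 - P/5) = 4 - P/5)
O = 124/119 (O = 2/28 + 33/34 = 2*(1/28) + 33*(1/34) = 1/14 + 33/34 = 124/119 ≈ 1.0420)
O*(-117 + j(-2)) = 124*(-117 + (4 - ⅕*(-2)))/119 = 124*(-117 + (4 + ⅖))/119 = 124*(-117 + 22/5)/119 = (124/119)*(-563/5) = -69812/595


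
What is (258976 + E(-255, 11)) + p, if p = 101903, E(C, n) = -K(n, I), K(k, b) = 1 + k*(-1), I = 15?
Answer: 360889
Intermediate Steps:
K(k, b) = 1 - k
E(C, n) = -1 + n (E(C, n) = -(1 - n) = -1 + n)
(258976 + E(-255, 11)) + p = (258976 + (-1 + 11)) + 101903 = (258976 + 10) + 101903 = 258986 + 101903 = 360889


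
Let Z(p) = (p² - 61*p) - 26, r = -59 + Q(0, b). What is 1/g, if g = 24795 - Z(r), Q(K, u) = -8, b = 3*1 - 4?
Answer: 1/16245 ≈ 6.1557e-5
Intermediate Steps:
b = -1 (b = 3 - 4 = -1)
r = -67 (r = -59 - 8 = -67)
Z(p) = -26 + p² - 61*p
g = 16245 (g = 24795 - (-26 + (-67)² - 61*(-67)) = 24795 - (-26 + 4489 + 4087) = 24795 - 1*8550 = 24795 - 8550 = 16245)
1/g = 1/16245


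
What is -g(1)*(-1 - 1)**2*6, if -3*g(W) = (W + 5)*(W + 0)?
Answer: 48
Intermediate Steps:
g(W) = -W*(5 + W)/3 (g(W) = -(W + 5)*(W + 0)/3 = -(5 + W)*W/3 = -W*(5 + W)/3)
-g(1)*(-1 - 1)**2*6 = -(-1/3*1*(5 + 1))*(-1 - 1)**2*6 = --1/3*1*6*(-2)**2*6 = -(-2*4)*6 = -(-8)*6 = -1*(-48) = 48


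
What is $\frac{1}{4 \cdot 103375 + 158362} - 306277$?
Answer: $- \frac{175148177773}{571862} \approx -3.0628 \cdot 10^{5}$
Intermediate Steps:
$\frac{1}{4 \cdot 103375 + 158362} - 306277 = \frac{1}{413500 + 158362} - 306277 = \frac{1}{571862} - 306277 = - \frac{175148177773}{571862}$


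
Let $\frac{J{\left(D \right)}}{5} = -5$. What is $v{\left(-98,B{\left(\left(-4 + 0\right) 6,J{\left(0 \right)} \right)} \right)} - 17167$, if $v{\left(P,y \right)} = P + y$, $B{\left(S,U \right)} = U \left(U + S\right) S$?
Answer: $-46665$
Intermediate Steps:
$J{\left(D \right)} = -25$ ($J{\left(D \right)} = 5 \left(-5\right) = -25$)
$B{\left(S,U \right)} = S U \left(S + U\right)$ ($B{\left(S,U \right)} = U \left(S + U\right) S = S U \left(S + U\right)$)
$v{\left(-98,B{\left(\left(-4 + 0\right) 6,J{\left(0 \right)} \right)} \right)} - 17167 = \left(-98 + \left(-4 + 0\right) 6 \left(-25\right) \left(\left(-4 + 0\right) 6 - 25\right)\right) - 17167 = \left(-98 + \left(-4\right) 6 \left(-25\right) \left(\left(-4\right) 6 - 25\right)\right) - 17167 = \left(-98 - - 600 \left(-24 - 25\right)\right) - 17167 = \left(-98 - \left(-600\right) \left(-49\right)\right) - 17167 = \left(-98 - 29400\right) - 17167 = -29498 - 17167 = -46665$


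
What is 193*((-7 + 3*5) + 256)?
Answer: 50952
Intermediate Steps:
193*((-7 + 3*5) + 256) = 193*((-7 + 15) + 256) = 193*(8 + 256) = 193*264 = 50952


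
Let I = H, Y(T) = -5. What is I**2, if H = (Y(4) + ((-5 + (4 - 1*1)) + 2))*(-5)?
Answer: 625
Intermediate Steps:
H = 25 (H = (-5 + ((-5 + (4 - 1*1)) + 2))*(-5) = (-5 + ((-5 + (4 - 1)) + 2))*(-5) = (-5 + ((-5 + 3) + 2))*(-5) = (-5 + (-2 + 2))*(-5) = (-5 + 0)*(-5) = -5*(-5) = 25)
I = 25
I**2 = 25**2 = 625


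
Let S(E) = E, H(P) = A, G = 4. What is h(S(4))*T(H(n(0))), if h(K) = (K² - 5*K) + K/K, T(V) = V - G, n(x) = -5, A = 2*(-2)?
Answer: 24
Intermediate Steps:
A = -4
H(P) = -4
T(V) = -4 + V (T(V) = V - 1*4 = V - 4 = -4 + V)
h(K) = 1 + K² - 5*K (h(K) = (K² - 5*K) + 1 = 1 + K² - 5*K)
h(S(4))*T(H(n(0))) = (1 + 4² - 5*4)*(-4 - 4) = (1 + 16 - 20)*(-8) = -3*(-8) = 24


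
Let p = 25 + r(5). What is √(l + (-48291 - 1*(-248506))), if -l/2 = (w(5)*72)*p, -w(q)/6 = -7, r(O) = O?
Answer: 5*√751 ≈ 137.02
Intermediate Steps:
w(q) = 42 (w(q) = -6*(-7) = 42)
p = 30 (p = 25 + 5 = 30)
l = -181440 (l = -2*42*72*30 = -6048*30 = -2*90720 = -181440)
√(l + (-48291 - 1*(-248506))) = √(-181440 + (-48291 - 1*(-248506))) = √(-181440 + (-48291 + 248506)) = √(-181440 + 200215) = √18775 = 5*√751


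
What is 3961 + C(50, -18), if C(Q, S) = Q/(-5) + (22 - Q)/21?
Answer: 11849/3 ≈ 3949.7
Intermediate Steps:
C(Q, S) = 22/21 - 26*Q/105 (C(Q, S) = Q*(-⅕) + (22 - Q)*(1/21) = -Q/5 + (22/21 - Q/21) = 22/21 - 26*Q/105)
3961 + C(50, -18) = 3961 + (22/21 - 26/105*50) = 3961 + (22/21 - 260/21) = 3961 - 34/3 = 11849/3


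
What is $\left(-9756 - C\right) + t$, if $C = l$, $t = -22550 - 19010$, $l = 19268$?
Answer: $-70584$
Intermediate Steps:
$t = -41560$
$C = 19268$
$\left(-9756 - C\right) + t = \left(-9756 - 19268\right) - 41560 = -29024 - 41560 = -70584$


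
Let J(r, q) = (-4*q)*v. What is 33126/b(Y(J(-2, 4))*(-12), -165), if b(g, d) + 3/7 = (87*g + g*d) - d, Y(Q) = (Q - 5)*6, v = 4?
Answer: -38647/451896 ≈ -0.085522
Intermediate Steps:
J(r, q) = -16*q (J(r, q) = -4*q*4 = -16*q)
Y(Q) = -30 + 6*Q (Y(Q) = (-5 + Q)*6 = -30 + 6*Q)
b(g, d) = -3/7 - d + 87*g + d*g (b(g, d) = -3/7 + ((87*g + g*d) - d) = -3/7 + ((87*g + d*g) - d) = -3/7 + (-d + 87*g + d*g) = -3/7 - d + 87*g + d*g)
33126/b(Y(J(-2, 4))*(-12), -165) = 33126/(-3/7 - 1*(-165) + 87*((-30 + 6*(-16*4))*(-12)) - 165*(-30 + 6*(-16*4))*(-12)) = 33126/(-3/7 + 165 + 87*((-30 + 6*(-64))*(-12)) - 165*(-30 + 6*(-64))*(-12)) = 33126/(-3/7 + 165 + 87*((-30 - 384)*(-12)) - 165*(-30 - 384)*(-12)) = 33126/(-3/7 + 165 + 87*(-414*(-12)) - (-68310)*(-12)) = 33126/(-3/7 + 165 + 87*4968 - 165*4968) = 33126/(-3/7 + 165 + 432216 - 819720) = 33126/(-2711376/7) = 33126*(-7/2711376) = -38647/451896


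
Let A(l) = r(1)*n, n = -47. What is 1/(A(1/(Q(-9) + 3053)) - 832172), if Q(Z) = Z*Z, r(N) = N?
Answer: -1/832219 ≈ -1.2016e-6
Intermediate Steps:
Q(Z) = Z²
A(l) = -47 (A(l) = 1*(-47) = -47)
1/(A(1/(Q(-9) + 3053)) - 832172) = 1/(-47 - 832172) = 1/(-832219) = -1/832219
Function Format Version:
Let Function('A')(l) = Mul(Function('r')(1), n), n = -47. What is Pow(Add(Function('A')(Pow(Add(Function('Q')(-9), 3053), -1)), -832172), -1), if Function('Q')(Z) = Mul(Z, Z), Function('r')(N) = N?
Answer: Rational(-1, 832219) ≈ -1.2016e-6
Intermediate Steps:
Function('Q')(Z) = Pow(Z, 2)
Function('A')(l) = -47 (Function('A')(l) = Mul(1, -47) = -47)
Pow(Add(Function('A')(Pow(Add(Function('Q')(-9), 3053), -1)), -832172), -1) = Pow(Add(-47, -832172), -1) = Pow(-832219, -1) = Rational(-1, 832219)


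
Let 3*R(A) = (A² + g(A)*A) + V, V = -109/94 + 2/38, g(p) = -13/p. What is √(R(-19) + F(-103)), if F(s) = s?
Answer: √40290374/1786 ≈ 3.5540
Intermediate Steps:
V = -1977/1786 (V = -109*1/94 + 2*(1/38) = -109/94 + 1/19 = -1977/1786 ≈ -1.1069)
R(A) = -25195/5358 + A²/3 (R(A) = ((A² + (-13/A)*A) - 1977/1786)/3 = ((A² - 13) - 1977/1786)/3 = ((-13 + A²) - 1977/1786)/3 = (-25195/1786 + A²)/3 = -25195/5358 + A²/3)
√(R(-19) + F(-103)) = √((-25195/5358 + (⅓)*(-19)²) - 103) = √((-25195/5358 + (⅓)*361) - 103) = √((-25195/5358 + 361/3) - 103) = √(206517/1786 - 103) = √(22559/1786) = √40290374/1786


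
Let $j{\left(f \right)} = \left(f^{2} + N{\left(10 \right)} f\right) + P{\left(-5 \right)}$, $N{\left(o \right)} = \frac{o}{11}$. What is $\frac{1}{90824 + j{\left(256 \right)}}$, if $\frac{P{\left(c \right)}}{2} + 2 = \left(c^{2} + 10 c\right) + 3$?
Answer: $\frac{11}{1721992} \approx 6.3879 \cdot 10^{-6}$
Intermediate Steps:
$N{\left(o \right)} = \frac{o}{11}$ ($N{\left(o \right)} = o \frac{1}{11} = \frac{o}{11}$)
$P{\left(c \right)} = 2 + 2 c^{2} + 20 c$ ($P{\left(c \right)} = -4 + 2 \left(\left(c^{2} + 10 c\right) + 3\right) = -4 + 2 \left(3 + c^{2} + 10 c\right) = -4 + \left(6 + 2 c^{2} + 20 c\right) = 2 + 2 c^{2} + 20 c$)
$j{\left(f \right)} = -48 + f^{2} + \frac{10 f}{11}$ ($j{\left(f \right)} = \left(f^{2} + \frac{1}{11} \cdot 10 f\right) + \left(2 + 2 \left(-5\right)^{2} + 20 \left(-5\right)\right) = \left(f^{2} + \frac{10 f}{11}\right) + \left(2 + 2 \cdot 25 - 100\right) = \left(f^{2} + \frac{10 f}{11}\right) + \left(2 + 50 - 100\right) = \left(f^{2} + \frac{10 f}{11}\right) - 48 = -48 + f^{2} + \frac{10 f}{11}$)
$\frac{1}{90824 + j{\left(256 \right)}} = \frac{1}{90824 + \left(-48 + 256^{2} + \frac{10}{11} \cdot 256\right)} = \frac{1}{90824 + \left(-48 + 65536 + \frac{2560}{11}\right)} = \frac{1}{90824 + \frac{722928}{11}} = \frac{1}{\frac{1721992}{11}} = \frac{11}{1721992}$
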